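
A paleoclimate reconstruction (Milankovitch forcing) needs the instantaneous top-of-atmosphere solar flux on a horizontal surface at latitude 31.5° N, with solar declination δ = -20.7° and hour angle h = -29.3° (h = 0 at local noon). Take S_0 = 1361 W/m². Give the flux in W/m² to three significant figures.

cos θ_z = sin ϕ sin δ + cos ϕ cos δ cos h = -0.184690 + 0.695560 = 0.510870.
Flux = S_0 · cos θ_z = 1361 × 0.510870 = 695.3 W/m².

695 W/m²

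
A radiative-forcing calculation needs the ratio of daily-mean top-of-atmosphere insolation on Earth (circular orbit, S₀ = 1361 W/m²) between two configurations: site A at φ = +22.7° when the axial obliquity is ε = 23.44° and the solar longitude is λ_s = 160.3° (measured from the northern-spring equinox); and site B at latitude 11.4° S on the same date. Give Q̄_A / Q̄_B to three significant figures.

Q̄_A / Q̄_B ≈ 1.07

— Configuration A (φ=+22.7°):
Solar declination: sin δ = sin ε · sin λ_s = sin 23.44° × sin 160.3° = 0.13409, so δ = +7.706°.
cos H₀ = −tan(+22.7°) tan(+7.706°) = -0.0566, H₀ = 1.6274 rad.
Bracket: H₀ sin φ sin δ + cos φ cos δ sin H₀ = 1.6274×0.38591×0.13409 + 0.92254×0.99097×0.99840 = 0.084213 + 0.912747 = 0.996960.
Q̄ = (S₀/π) × [bracket] = (1361/π) × 0.996960 = 431.90 W/m².
— Configuration B (φ=-11.4°):
cos H₀ = −tan(-11.4°) tan(+7.706°) = 0.0273, H₀ = 1.5435 rad.
Bracket: H₀ sin φ sin δ + cos φ cos δ sin H₀ = 1.5435×-0.19766×0.13409 + 0.98027×0.99097×0.99963 = -0.040909 + 0.971059 = 0.930150.
Q̄ = (S₀/π) × [bracket] = (1361/π) × 0.930150 = 402.96 W/m².
Ratio Q̄_A / Q̄_B = 431.90 / 402.96 = 1.072.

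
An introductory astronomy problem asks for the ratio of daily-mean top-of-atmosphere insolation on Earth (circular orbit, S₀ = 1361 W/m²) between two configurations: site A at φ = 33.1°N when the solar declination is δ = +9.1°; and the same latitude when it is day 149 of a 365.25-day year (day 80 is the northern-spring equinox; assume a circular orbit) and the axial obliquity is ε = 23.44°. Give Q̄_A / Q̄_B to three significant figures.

Q̄_A / Q̄_B ≈ 0.863

— Configuration A (φ=+33.1°):
cos H₀ = −tan(+33.1°) tan(+9.100°) = -0.1044, H₀ = 1.6754 rad.
Bracket: H₀ sin φ sin δ + cos φ cos δ sin H₀ = 1.6754×0.54610×0.15816 + 0.83772×0.98741×0.99453 = 0.144706 + 0.822648 = 0.967354.
Q̄ = (S₀/π) × [bracket] = (1361/π) × 0.967354 = 419.08 W/m².
— Configuration B (φ=+33.1°):
Solar longitude: λ_s = 360° × (149 − 80)/365.25 = 68.008°.
sin δ = sin 23.44° × sin 68.008° = 0.36884, so δ = +21.644°.
cos H₀ = −tan(+33.1°) tan(+21.644°) = -0.2587, H₀ = 1.8325 rad.
Bracket: H₀ sin φ sin δ + cos φ cos δ sin H₀ = 1.8325×0.54610×0.36884 + 0.83772×0.92949×0.96596 = 0.369109 + 0.752147 = 1.121256.
Q̄ = (S₀/π) × [bracket] = (1361/π) × 1.121256 = 485.75 W/m².
Ratio Q̄_A / Q̄_B = 419.08 / 485.75 = 0.8627.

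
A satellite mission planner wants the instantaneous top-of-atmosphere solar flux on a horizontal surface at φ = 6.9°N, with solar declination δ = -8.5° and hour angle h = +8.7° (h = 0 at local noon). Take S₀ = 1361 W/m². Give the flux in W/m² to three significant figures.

cos θ_z = sin φ sin δ + cos φ cos δ cos h = -0.017757 + 0.970555 = 0.952798.
Flux = S₀ · cos θ_z = 1361 × 0.952798 = 1297 W/m².

1.30e+03 W/m²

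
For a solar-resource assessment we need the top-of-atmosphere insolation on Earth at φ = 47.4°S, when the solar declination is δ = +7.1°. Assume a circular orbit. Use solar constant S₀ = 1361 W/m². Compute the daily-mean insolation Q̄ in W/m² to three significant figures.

cos H₀ = −tan(-47.4°) tan(+7.100°) = 0.1355, H₀ = 1.4349 rad.
Bracket: H₀ sin φ sin δ + cos φ cos δ sin H₀ = 1.4349×-0.73610×0.12360 + 0.67688×0.99233×0.99078 = -0.130550 + 0.665495 = 0.534945.
Q̄ = (S₀/π) × [bracket] = (1361/π) × 0.534945 = 231.7 W/m².

Q̄ ≈ 232 W/m²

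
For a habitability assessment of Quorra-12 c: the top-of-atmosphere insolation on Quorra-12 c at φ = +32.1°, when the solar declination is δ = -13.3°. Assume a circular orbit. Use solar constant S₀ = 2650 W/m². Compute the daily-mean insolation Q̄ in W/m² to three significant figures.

cos H₀ = −tan(+32.1°) tan(-13.300°) = 0.1483, H₀ = 1.4220 rad.
Bracket: H₀ sin φ sin δ + cos φ cos δ sin H₀ = 1.4220×0.53140×-0.23005 + 0.84712×0.97318×0.98894 = -0.173837 + 0.815282 = 0.641445.
Q̄ = (S₀/π) × [bracket] = (2650/π) × 0.641445 = 541.1 W/m².

Q̄ ≈ 541 W/m²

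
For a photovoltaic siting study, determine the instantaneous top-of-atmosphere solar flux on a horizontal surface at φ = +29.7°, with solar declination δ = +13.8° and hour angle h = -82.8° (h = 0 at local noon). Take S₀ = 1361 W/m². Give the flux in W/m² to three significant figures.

305 W/m²

cos θ_z = sin φ sin δ + cos φ cos δ cos h = 0.118183 + 0.105726 = 0.223909.
Flux = S₀ · cos θ_z = 1361 × 0.223909 = 304.7 W/m².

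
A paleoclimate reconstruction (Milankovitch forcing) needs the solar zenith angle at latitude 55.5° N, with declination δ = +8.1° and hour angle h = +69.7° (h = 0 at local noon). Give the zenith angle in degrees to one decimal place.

cos θ_z = sin ϕ sin δ + cos ϕ cos δ cos h = 0.116120 + 0.194546 = 0.310666.
θ_z = arccos(0.310666) = 71.9°.

θ_z = 71.9°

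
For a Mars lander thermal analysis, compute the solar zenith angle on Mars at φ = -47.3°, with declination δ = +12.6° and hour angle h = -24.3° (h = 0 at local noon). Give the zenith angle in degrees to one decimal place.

θ_z = 63.7°

cos θ_z = sin φ sin δ + cos φ cos δ cos h = -0.160317 + 0.603192 = 0.442875.
θ_z = arccos(0.442875) = 63.7°.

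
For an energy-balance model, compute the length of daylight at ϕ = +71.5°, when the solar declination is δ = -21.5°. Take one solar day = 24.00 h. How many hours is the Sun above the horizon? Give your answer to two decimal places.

0.00 h

cos h₀ = −tan ϕ · tan δ = 1.1773 ≥ 1, so the Sun never rises (polar night) and h₀ = 0.
Daylight = 2h₀/(2π) × 24.00 h = (0.0000/π) × 24.00 = 0.00 h.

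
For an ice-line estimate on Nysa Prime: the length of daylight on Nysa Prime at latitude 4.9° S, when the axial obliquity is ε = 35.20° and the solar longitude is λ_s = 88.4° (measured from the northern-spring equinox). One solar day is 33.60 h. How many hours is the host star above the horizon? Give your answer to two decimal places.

Solar declination: sin δ = sin ε · sin λ_s = sin 35.20° × sin 88.4° = 0.57621, so δ = +35.184°.
cos H₀ = −tan φ · tan δ = −tan(-4.9°) × tan(+35.184°) = 0.0604, so H₀ = 1.5103 rad = 86.53°.
Daylight = 2H₀/(2π) × 33.60 h = (1.5103/π) × 33.60 = 16.15 h.

16.15 h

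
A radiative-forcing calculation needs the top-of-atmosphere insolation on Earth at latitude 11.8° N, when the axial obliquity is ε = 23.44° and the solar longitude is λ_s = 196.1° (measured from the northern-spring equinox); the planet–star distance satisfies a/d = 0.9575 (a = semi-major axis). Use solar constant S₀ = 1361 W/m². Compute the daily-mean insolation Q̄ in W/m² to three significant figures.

Solar declination: sin δ = sin ε · sin λ_s = sin 23.44° × sin 196.1° = -0.11031, so δ = -6.333°.
cos H₀ = −tan(+11.8°) tan(-6.333°) = 0.0232, H₀ = 1.5476 rad.
Bracket: H₀ sin φ sin δ + cos φ cos δ sin H₀ = 1.5476×0.20450×-0.11031 + 0.97887×0.99390×0.99973 = -0.034911 + 0.972636 = 0.937725.
Inverse-square distance factor (a/d)² = 0.9575² = 0.916806.
Q̄ = (S₀/π) × 0.916806 × [bracket] = (1361/π) × 0.916806 × 0.937725 = 372.4 W/m².

Q̄ ≈ 372 W/m²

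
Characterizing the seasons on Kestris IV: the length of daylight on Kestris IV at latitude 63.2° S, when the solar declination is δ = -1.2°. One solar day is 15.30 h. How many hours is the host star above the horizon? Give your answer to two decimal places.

7.85 h

cos h₀ = −tan ϕ · tan δ = −tan(-63.2°) × tan(-1.200°) = -0.0415, so h₀ = 1.6123 rad = 92.38°.
Daylight = 2h₀/(2π) × 15.30 h = (1.6123/π) × 15.30 = 7.85 h.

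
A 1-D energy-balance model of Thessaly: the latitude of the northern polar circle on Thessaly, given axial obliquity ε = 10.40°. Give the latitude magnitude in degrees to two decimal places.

The polar circle is the lowest latitude that experiences at least one full rotation of continuous daylight at the northern-summer solstice; it lies at |φ| = 90° − ε = 90° − 10.40° = 79.60°.

79.60°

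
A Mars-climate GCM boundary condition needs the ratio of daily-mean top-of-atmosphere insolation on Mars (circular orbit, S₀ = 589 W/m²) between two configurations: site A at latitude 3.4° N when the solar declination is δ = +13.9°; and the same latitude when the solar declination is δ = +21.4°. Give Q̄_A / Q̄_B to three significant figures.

Q̄_A / Q̄_B ≈ 1.03

— Configuration A (φ=+3.4°):
cos H₀ = −tan(+3.4°) tan(+13.900°) = -0.0147, H₀ = 1.5855 rad.
Bracket: H₀ sin φ sin δ + cos φ cos δ sin H₀ = 1.5855×0.05931×0.24023 + 0.99824×0.97072×0.99989 = 0.022590 + 0.968905 = 0.991495.
Q̄ = (S₀/π) × [bracket] = (589/π) × 0.991495 = 185.89 W/m².
— Configuration B (φ=+3.4°):
cos H₀ = −tan(+3.4°) tan(+21.400°) = -0.0233, H₀ = 1.5941 rad.
Bracket: H₀ sin φ sin δ + cos φ cos δ sin H₀ = 1.5941×0.05931×0.36488 + 0.99824×0.93106×0.99973 = 0.034498 + 0.929170 = 0.963668.
Q̄ = (S₀/π) × [bracket] = (589/π) × 0.963668 = 180.67 W/m².
Ratio Q̄_A / Q̄_B = 185.89 / 180.67 = 1.029.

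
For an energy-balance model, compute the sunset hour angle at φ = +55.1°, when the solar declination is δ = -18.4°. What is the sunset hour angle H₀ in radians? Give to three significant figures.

cos H₀ = −tan φ · tan δ = −tan(+55.1°) × tan(-18.400°) = 0.4769, so H₀ = 1.0737 rad = 61.52°.

H₀ = 1.07 rad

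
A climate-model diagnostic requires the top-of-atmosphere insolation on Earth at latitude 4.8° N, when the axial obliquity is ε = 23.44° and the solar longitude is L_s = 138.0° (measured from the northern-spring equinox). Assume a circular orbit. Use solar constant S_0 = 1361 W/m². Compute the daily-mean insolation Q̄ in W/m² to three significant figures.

Solar declination: sin δ = sin ε · sin L_s = sin 23.44° × sin 138.0° = 0.26617, so δ = +15.437°.
cos h₀ = −tan(+4.8°) tan(+15.437°) = -0.0232, h₀ = 1.5940 rad.
Bracket: h₀ sin ϕ sin δ + cos ϕ cos δ sin h₀ = 1.5940×0.08368×0.26617 + 0.99649×0.96393×0.99973 = 0.035503 + 0.960287 = 0.995790.
Q̄ = (S_0/π) × [bracket] = (1361/π) × 0.995790 = 431.4 W/m².

Q̄ ≈ 431 W/m²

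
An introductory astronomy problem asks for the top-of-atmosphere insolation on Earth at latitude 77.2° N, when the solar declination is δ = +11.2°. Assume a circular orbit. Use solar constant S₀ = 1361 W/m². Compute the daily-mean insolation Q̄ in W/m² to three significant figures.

Q̄ ≈ 262 W/m²

cos H₀ = −tan(+77.2°) tan(+11.200°) = -0.8715, H₀ = 2.6291 rad.
Bracket: H₀ sin φ sin δ + cos φ cos δ sin H₀ = 2.6291×0.97515×0.19423 + 0.22155×0.98096×0.49035 = 0.497960 + 0.106569 = 0.604529.
Q̄ = (S₀/π) × [bracket] = (1361/π) × 0.604529 = 261.9 W/m².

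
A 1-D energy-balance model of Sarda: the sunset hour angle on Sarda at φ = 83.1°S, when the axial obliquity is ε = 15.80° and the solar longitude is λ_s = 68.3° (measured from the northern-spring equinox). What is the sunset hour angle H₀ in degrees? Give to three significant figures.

Solar declination: sin δ = sin ε · sin λ_s = sin 15.80° × sin 68.3° = 0.25298, so δ = +14.654°.
cos H₀ = −tan φ · tan δ = 2.1608 ≥ 1, so the host star never rises (polar night) and H₀ = 0.

H₀ = 0.00°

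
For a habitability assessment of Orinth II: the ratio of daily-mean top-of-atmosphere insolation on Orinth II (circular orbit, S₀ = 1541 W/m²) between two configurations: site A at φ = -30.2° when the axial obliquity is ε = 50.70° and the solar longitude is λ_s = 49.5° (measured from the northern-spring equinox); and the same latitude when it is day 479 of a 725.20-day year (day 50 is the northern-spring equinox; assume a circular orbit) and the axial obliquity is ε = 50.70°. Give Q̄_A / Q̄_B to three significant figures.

Q̄_A / Q̄_B ≈ 0.260

— Configuration A (φ=-30.2°):
Solar declination: sin δ = sin ε · sin λ_s = sin 50.70° × sin 49.5° = 0.58843, so δ = +36.046°.
cos H₀ = −tan(-30.2°) tan(+36.046°) = 0.4236, H₀ = 1.1334 rad.
Bracket: H₀ sin φ sin δ + cos φ cos δ sin H₀ = 1.1334×-0.50302×0.58843 + 0.86427×0.80855×0.90586 = -0.335477 + 0.633020 = 0.297543.
Q̄ = (S₀/π) × [bracket] = (1541/π) × 0.297543 = 145.95 W/m².
— Configuration B (φ=-30.2°):
Solar longitude: λ_s = 360° × (479 − 50)/725.20 = 212.962°.
sin δ = sin 50.70° × sin 212.962° = -0.42103, so δ = -24.900°.
cos H₀ = −tan(-30.2°) tan(-24.900°) = -0.2702, H₀ = 1.8444 rad.
Bracket: H₀ sin φ sin δ + cos φ cos δ sin H₀ = 1.8444×-0.50302×-0.42103 + 0.86427×0.90705×0.96282 = 0.390619 + 0.754789 = 1.145408.
Q̄ = (S₀/π) × [bracket] = (1541/π) × 1.145408 = 561.84 W/m².
Ratio Q̄_A / Q̄_B = 145.95 / 561.84 = 0.2598.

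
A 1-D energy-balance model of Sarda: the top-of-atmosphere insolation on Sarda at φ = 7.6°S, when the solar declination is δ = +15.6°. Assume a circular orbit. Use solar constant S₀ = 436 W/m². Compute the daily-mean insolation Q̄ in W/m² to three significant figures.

cos H₀ = −tan(-7.6°) tan(+15.600°) = 0.0373, H₀ = 1.5335 rad.
Bracket: H₀ sin φ sin δ + cos φ cos δ sin H₀ = 1.5335×-0.13226×0.26892 + 0.99122×0.96316×0.99931 = -0.054543 + 0.954045 = 0.899502.
Q̄ = (S₀/π) × [bracket] = (436/π) × 0.899502 = 124.8 W/m².

Q̄ ≈ 125 W/m²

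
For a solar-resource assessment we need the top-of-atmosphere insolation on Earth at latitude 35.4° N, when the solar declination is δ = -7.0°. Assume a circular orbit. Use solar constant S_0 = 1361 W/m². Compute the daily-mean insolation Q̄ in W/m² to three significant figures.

cos h₀ = −tan(+35.4°) tan(-7.000°) = 0.0873, h₀ = 1.4834 rad.
Bracket: h₀ sin ϕ sin δ + cos ϕ cos δ sin h₀ = 1.4834×0.57928×-0.12187 + 0.81513×0.99255×0.99619 = -0.104723 + 0.805975 = 0.701252.
Q̄ = (S_0/π) × [bracket] = (1361/π) × 0.701252 = 303.8 W/m².

Q̄ ≈ 304 W/m²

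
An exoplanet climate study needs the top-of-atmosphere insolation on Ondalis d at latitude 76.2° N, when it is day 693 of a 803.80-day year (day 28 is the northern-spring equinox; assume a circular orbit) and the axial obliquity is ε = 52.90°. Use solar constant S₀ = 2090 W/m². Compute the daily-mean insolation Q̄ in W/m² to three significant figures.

Solar longitude: λ_s = 360° × (693 − 28)/803.80 = 297.835°.
sin δ = sin 52.90° × sin 297.835° = -0.70530, so δ = -44.854°.
cos H₀ = −tan(+76.2°) tan(-44.854°) = 4.0505 ≥ 1 ⇒ polar night, H₀ = 0 and Q̄ = 0.

Q̄ ≈ 0.00 W/m²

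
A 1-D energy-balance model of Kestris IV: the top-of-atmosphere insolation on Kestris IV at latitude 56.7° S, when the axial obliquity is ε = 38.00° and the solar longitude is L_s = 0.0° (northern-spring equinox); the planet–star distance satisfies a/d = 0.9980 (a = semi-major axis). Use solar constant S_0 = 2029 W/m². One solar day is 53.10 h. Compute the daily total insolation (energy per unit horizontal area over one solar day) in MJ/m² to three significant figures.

67.5 MJ/m²

Solar declination: sin δ = sin ε · sin L_s = sin 38.00° × sin 0.0° = 0.00000, so δ = +0.000°.
cos h₀ = −tan(-56.7°) tan(+0.000°) = 0.0000, h₀ = 1.5708 rad.
Bracket: h₀ sin ϕ sin δ + cos ϕ cos δ sin h₀ = 1.5708×-0.83581×0.00000 + 0.54902×1.00000×1.00000 = -0.000000 + 0.549020 = 0.549020.
Inverse-square distance factor (a/d)² = 0.9980² = 0.996004.
Q̄ = (S_0/π) × 0.996004 × [bracket] = (2029/π) × 0.996004 × 0.549020 = 353.17 W/m².
Daily total = Q̄ × 53.10 h × 3600 s/h = 353.17 × 53.10 × 3600 / 10⁶ = 67.51 MJ/m².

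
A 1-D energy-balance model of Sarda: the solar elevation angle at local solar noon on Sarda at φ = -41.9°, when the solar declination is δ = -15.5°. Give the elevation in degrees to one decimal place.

At local noon the hour angle is zero, so the zenith angle equals |φ − δ| = |-41.9° − (-15.500°)| = 26.400°.
Elevation = 90° − 26.400° = 63.6°.

63.6°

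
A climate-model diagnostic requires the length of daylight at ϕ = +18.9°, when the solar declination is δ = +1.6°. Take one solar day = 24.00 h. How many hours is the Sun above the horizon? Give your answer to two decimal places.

12.07 h

cos h₀ = −tan ϕ · tan δ = −tan(+18.9°) × tan(+1.600°) = -0.0096, so h₀ = 1.5804 rad = 90.55°.
Daylight = 2h₀/(2π) × 24.00 h = (1.5804/π) × 24.00 = 12.07 h.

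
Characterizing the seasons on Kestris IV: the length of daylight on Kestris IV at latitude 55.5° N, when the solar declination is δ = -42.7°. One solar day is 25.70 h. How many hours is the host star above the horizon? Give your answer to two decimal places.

cos h₀ = −tan ϕ · tan δ = 1.3426 ≥ 1, so the host star never rises (polar night) and h₀ = 0.
Daylight = 2h₀/(2π) × 25.70 h = (0.0000/π) × 25.70 = 0.00 h.

0.00 h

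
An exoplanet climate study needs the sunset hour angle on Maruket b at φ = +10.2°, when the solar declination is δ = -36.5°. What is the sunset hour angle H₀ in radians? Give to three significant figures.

H₀ = 1.44 rad

cos H₀ = −tan φ · tan δ = −tan(+10.2°) × tan(-36.500°) = 0.1331, so H₀ = 1.4373 rad = 82.35°.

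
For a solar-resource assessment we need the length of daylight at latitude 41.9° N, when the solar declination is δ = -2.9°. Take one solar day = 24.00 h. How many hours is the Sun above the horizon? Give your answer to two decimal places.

cos h₀ = −tan ϕ · tan δ = −tan(+41.9°) × tan(-2.900°) = 0.0455, so h₀ = 1.5253 rad = 87.39°.
Daylight = 2h₀/(2π) × 24.00 h = (1.5253/π) × 24.00 = 11.65 h.

11.65 h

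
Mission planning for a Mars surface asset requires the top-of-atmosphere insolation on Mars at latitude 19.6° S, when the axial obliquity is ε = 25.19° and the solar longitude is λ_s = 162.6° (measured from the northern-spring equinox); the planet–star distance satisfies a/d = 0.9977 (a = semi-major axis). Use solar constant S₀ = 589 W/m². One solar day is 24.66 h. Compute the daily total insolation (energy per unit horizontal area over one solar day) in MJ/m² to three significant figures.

Solar declination: sin δ = sin ε · sin λ_s = sin 25.19° × sin 162.6° = 0.12728, so δ = +7.312°.
cos H₀ = −tan(-19.6°) tan(+7.312°) = 0.0457, H₀ = 1.5251 rad.
Bracket: H₀ sin φ sin δ + cos φ cos δ sin H₀ = 1.5251×-0.33545×0.12728 + 0.94206×0.99187×0.99896 = -0.065116 + 0.933429 = 0.868313.
Inverse-square distance factor (a/d)² = 0.9977² = 0.995405.
Q̄ = (S₀/π) × 0.995405 × [bracket] = (589/π) × 0.995405 × 0.868313 = 162.05 W/m².
Daily total = Q̄ × 24.66 h × 3600 s/h = 162.05 × 24.66 × 3600 / 10⁶ = 14.39 MJ/m².

14.4 MJ/m²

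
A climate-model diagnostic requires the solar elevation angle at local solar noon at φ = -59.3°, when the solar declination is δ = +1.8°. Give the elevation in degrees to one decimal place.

28.9°

At local noon the hour angle is zero, so the zenith angle equals |φ − δ| = |-59.3° − (+1.800°)| = 61.100°.
Elevation = 90° − 61.100° = 28.9°.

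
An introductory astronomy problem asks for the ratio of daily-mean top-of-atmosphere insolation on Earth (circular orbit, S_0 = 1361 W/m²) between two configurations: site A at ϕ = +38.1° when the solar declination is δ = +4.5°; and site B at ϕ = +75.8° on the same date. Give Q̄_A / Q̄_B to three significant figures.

— Configuration A (ϕ=+38.1°):
cos h₀ = −tan(+38.1°) tan(+4.500°) = -0.0617, h₀ = 1.6325 rad.
Bracket: h₀ sin ϕ sin δ + cos ϕ cos δ sin h₀ = 1.6325×0.61704×0.07846 + 0.78694×0.99692×0.99809 = 0.079034 + 0.783018 = 0.862052.
Q̄ = (S_0/π) × [bracket] = (1361/π) × 0.862052 = 373.46 W/m².
— Configuration B (ϕ=+75.8°):
cos h₀ = −tan(+75.8°) tan(+4.500°) = -0.3110, h₀ = 1.8871 rad.
Bracket: h₀ sin ϕ sin δ + cos ϕ cos δ sin h₀ = 1.8871×0.96945×0.07846 + 0.24531×0.99692×0.95040 = 0.143539 + 0.232425 = 0.375964.
Q̄ = (S_0/π) × [bracket] = (1361/π) × 0.375964 = 162.88 W/m².
Ratio Q̄_A / Q̄_B = 373.46 / 162.88 = 2.293.

Q̄_A / Q̄_B ≈ 2.29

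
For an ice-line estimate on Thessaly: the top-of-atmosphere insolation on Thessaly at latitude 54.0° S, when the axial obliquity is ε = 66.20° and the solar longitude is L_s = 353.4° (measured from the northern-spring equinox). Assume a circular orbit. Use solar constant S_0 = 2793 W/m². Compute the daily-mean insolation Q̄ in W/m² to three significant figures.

Q̄ ≈ 644 W/m²

Solar declination: sin δ = sin ε · sin L_s = sin 66.20° × sin 353.4° = -0.10516, so δ = -6.037°.
cos h₀ = −tan(-54.0°) tan(-6.037°) = -0.1456, h₀ = 1.7169 rad.
Bracket: h₀ sin ϕ sin δ + cos ϕ cos δ sin h₀ = 1.7169×-0.80902×-0.10516 + 0.58779×0.99446×0.98935 = 0.146068 + 0.578308 = 0.724376.
Q̄ = (S_0/π) × [bracket] = (2793/π) × 0.724376 = 644.0 W/m².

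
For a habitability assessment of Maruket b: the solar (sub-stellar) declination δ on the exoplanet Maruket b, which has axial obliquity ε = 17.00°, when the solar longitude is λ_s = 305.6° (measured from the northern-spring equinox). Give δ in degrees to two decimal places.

sin δ = sin ε · sin λ_s = sin 17.00° × sin 305.6° = -0.237728.
δ = arcsin(-0.237728) = -13.75°.

δ = -13.75°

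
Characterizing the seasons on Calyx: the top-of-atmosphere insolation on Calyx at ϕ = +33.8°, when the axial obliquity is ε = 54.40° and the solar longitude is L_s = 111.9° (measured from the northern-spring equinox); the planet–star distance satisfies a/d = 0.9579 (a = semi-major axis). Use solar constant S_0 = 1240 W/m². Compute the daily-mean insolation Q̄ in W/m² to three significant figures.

Q̄ ≈ 498 W/m²

Solar declination: sin δ = sin ε · sin L_s = sin 54.40° × sin 111.9° = 0.75442, so δ = +48.975°.
cos h₀ = −tan(+33.8°) tan(+48.975°) = -0.7694, h₀ = 2.4487 rad.
Bracket: h₀ sin ϕ sin δ + cos ϕ cos δ sin h₀ = 2.4487×0.55630×0.75442 + 0.83098×0.65639×0.63873 = 1.027680 + 0.348393 = 1.376073.
Inverse-square distance factor (a/d)² = 0.9579² = 0.917572.
Q̄ = (S_0/π) × 0.917572 × [bracket] = (1240/π) × 0.917572 × 1.376073 = 498.4 W/m².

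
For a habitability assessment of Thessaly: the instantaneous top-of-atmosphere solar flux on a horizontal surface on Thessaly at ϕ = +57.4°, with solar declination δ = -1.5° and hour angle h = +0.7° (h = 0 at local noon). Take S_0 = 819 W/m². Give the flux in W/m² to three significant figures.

423 W/m²

cos θ_z = sin ϕ sin δ + cos ϕ cos δ cos h = -0.022053 + 0.538546 = 0.516493.
Flux = S_0 · cos θ_z = 819 × 0.516493 = 423.0 W/m².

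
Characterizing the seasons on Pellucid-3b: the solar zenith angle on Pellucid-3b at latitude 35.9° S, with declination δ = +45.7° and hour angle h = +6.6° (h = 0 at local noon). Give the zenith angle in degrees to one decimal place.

θ_z = 81.8°

cos θ_z = sin ϕ sin δ + cos ϕ cos δ cos h = -0.419662 + 0.561996 = 0.142334.
θ_z = arccos(0.142334) = 81.8°.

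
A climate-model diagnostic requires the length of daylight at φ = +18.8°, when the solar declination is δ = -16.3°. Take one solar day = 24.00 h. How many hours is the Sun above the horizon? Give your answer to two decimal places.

cos H₀ = −tan φ · tan δ = −tan(+18.8°) × tan(-16.300°) = 0.0995, so H₀ = 1.4711 rad = 84.29°.
Daylight = 2H₀/(2π) × 24.00 h = (1.4711/π) × 24.00 = 11.24 h.

11.24 h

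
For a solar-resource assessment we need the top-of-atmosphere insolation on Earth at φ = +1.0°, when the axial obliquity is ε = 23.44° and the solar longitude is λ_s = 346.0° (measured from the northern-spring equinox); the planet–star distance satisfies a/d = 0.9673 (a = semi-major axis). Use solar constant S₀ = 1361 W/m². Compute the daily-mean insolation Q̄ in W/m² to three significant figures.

Solar declination: sin δ = sin ε · sin λ_s = sin 23.44° × sin 346.0° = -0.09623, so δ = -5.522°.
cos H₀ = −tan(+1.0°) tan(-5.522°) = 0.0017, H₀ = 1.5691 rad.
Bracket: H₀ sin φ sin δ + cos φ cos δ sin H₀ = 1.5691×0.01745×-0.09623 + 0.99985×0.99536×1.00000 = -0.002635 + 0.995211 = 0.992576.
Inverse-square distance factor (a/d)² = 0.9673² = 0.935669.
Q̄ = (S₀/π) × 0.935669 × [bracket] = (1361/π) × 0.935669 × 0.992576 = 402.3 W/m².

Q̄ ≈ 402 W/m²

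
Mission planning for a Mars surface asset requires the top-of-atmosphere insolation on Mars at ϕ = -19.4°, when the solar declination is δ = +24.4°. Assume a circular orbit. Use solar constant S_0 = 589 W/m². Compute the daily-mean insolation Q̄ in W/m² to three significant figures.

cos h₀ = −tan(-19.4°) tan(+24.400°) = 0.1597, h₀ = 1.4104 rad.
Bracket: h₀ sin ϕ sin δ + cos ϕ cos δ sin h₀ = 1.4104×-0.33216×0.41310 + 0.94322×0.91068×0.98716 = -0.193528 + 0.847942 = 0.654414.
Q̄ = (S_0/π) × [bracket] = (589/π) × 0.654414 = 122.7 W/m².

Q̄ ≈ 123 W/m²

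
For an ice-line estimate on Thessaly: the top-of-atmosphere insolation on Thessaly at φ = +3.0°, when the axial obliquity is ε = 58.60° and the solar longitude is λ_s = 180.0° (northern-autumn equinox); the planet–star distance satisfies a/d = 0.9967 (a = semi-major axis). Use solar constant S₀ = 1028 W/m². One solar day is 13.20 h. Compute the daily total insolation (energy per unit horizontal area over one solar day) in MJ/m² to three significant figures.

15.4 MJ/m²

Solar declination: sin δ = sin ε · sin λ_s = sin 58.60° × sin 180.0° = 0.00000, so δ = +0.000°.
cos H₀ = −tan(+3.0°) tan(+0.000°) = -0.0000, H₀ = 1.5708 rad.
Bracket: H₀ sin φ sin δ + cos φ cos δ sin H₀ = 1.5708×0.05234×0.00000 + 0.99863×1.00000×1.00000 = 0.000000 + 0.998630 = 0.998630.
Inverse-square distance factor (a/d)² = 0.9967² = 0.993411.
Q̄ = (S₀/π) × 0.993411 × [bracket] = (1028/π) × 0.993411 × 0.998630 = 324.62 W/m².
Daily total = Q̄ × 13.20 h × 3600 s/h = 324.62 × 13.20 × 3600 / 10⁶ = 15.43 MJ/m².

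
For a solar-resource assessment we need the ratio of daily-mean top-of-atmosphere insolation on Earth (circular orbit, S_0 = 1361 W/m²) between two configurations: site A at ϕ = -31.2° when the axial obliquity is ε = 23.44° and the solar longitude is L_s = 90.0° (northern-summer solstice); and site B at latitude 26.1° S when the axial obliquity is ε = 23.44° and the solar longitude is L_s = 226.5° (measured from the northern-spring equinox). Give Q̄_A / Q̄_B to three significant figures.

— Configuration A (ϕ=-31.2°):
Solar declination: sin δ = sin ε · sin L_s = sin 23.44° × sin 90.0° = 0.39779, so δ = +23.440°.
cos h₀ = −tan(-31.2°) tan(+23.440°) = 0.2626, h₀ = 1.3051 rad.
Bracket: h₀ sin ϕ sin δ + cos ϕ cos δ sin h₀ = 1.3051×-0.51803×0.39779 + 0.85536×0.91748×0.96491 = -0.268938 + 0.757238 = 0.488300.
Q̄ = (S_0/π) × [bracket] = (1361/π) × 0.488300 = 211.54 W/m².
— Configuration B (ϕ=-26.1°):
Solar declination: sin δ = sin ε · sin L_s = sin 23.44° × sin 226.5° = -0.28855, so δ = -16.771°.
cos h₀ = −tan(-26.1°) tan(-16.771°) = -0.1476, h₀ = 1.7190 rad.
Bracket: h₀ sin ϕ sin δ + cos ϕ cos δ sin h₀ = 1.7190×-0.43994×-0.28855 + 0.89803×0.95747×0.98904 = 0.218218 + 0.850413 = 1.068631.
Q̄ = (S_0/π) × [bracket] = (1361/π) × 1.068631 = 462.95 W/m².
Ratio Q̄_A / Q̄_B = 211.54 / 462.95 = 0.4569.

Q̄_A / Q̄_B ≈ 0.457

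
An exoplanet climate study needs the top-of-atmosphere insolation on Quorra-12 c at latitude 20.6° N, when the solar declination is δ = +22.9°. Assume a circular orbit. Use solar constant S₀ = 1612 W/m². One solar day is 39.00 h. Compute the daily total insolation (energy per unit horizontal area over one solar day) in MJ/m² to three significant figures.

cos H₀ = −tan(+20.6°) tan(+22.900°) = -0.1588, H₀ = 1.7302 rad.
Bracket: H₀ sin φ sin δ + cos φ cos δ sin H₀ = 1.7302×0.35184×0.38912 + 0.93606×0.92119×0.98731 = 0.236878 + 0.851347 = 1.088225.
Q̄ = (S₀/π) × [bracket] = (1612/π) × 1.088225 = 558.39 W/m².
Daily total = Q̄ × 39.00 h × 3600 s/h = 558.39 × 39.00 × 3600 / 10⁶ = 78.40 MJ/m².

78.4 MJ/m²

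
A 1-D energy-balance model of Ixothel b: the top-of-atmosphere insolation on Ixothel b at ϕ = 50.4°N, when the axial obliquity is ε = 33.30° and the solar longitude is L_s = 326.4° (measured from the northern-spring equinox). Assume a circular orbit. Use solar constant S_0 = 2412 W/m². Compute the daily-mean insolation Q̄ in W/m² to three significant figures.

Solar declination: sin δ = sin ε · sin L_s = sin 33.30° × sin 326.4° = -0.30382, so δ = -17.687°.
cos h₀ = −tan(+50.4°) tan(-17.687°) = 0.3855, h₀ = 1.1751 rad.
Bracket: h₀ sin ϕ sin δ + cos ϕ cos δ sin h₀ = 1.1751×0.77051×-0.30382 + 0.63742×0.95273×0.92271 = -0.275087 + 0.560352 = 0.285265.
Q̄ = (S_0/π) × [bracket] = (2412/π) × 0.285265 = 219.0 W/m².

Q̄ ≈ 219 W/m²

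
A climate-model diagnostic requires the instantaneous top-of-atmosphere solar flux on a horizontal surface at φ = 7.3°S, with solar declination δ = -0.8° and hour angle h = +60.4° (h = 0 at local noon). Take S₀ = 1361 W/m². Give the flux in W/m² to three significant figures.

669 W/m²

cos θ_z = sin φ sin δ + cos φ cos δ cos h = 0.001774 + 0.489890 = 0.491664.
Flux = S₀ · cos θ_z = 1361 × 0.491664 = 669.2 W/m².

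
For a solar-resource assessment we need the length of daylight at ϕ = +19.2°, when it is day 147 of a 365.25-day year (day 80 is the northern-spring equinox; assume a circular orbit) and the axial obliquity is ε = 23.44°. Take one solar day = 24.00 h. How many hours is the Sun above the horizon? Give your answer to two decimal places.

Solar longitude: L_s = 360° × (147 − 80)/365.25 = 66.037°.
sin δ = sin 23.44° × sin 66.037° = 0.36350, so δ = +21.315°.
cos h₀ = −tan ϕ · tan δ = −tan(+19.2°) × tan(+21.315°) = -0.1359, so h₀ = 1.7071 rad = 97.81°.
Daylight = 2h₀/(2π) × 24.00 h = (1.7071/π) × 24.00 = 13.04 h.

13.04 h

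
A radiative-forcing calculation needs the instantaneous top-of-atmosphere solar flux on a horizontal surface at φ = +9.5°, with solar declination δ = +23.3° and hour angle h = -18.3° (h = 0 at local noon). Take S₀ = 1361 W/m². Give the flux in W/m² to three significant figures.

1.26e+03 W/m²

cos θ_z = sin φ sin δ + cos φ cos δ cos h = 0.065284 + 0.860037 = 0.925321.
Flux = S₀ · cos θ_z = 1361 × 0.925321 = 1259 W/m².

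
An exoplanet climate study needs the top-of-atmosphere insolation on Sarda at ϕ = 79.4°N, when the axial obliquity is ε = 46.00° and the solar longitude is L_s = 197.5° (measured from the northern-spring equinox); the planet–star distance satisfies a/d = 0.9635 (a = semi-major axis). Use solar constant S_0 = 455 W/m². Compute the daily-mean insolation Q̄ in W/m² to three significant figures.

Solar declination: sin δ = sin ε · sin L_s = sin 46.00° × sin 197.5° = -0.21631, so δ = -12.492°.
cos h₀ = −tan(+79.4°) tan(-12.492°) = 1.1839 ≥ 1 ⇒ polar night, h₀ = 0 and Q̄ = 0.
Inverse-square distance factor (a/d)² = 0.9635² = 0.928332.

Q̄ ≈ 0.00 W/m²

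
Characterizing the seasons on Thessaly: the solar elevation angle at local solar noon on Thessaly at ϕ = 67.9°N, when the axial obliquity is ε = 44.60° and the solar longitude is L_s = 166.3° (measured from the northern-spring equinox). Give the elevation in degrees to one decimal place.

Solar declination: sin δ = sin ε · sin L_s = sin 44.60° × sin 166.3° = 0.16630, so δ = +9.573°.
At local noon the hour angle is zero, so the zenith angle equals |ϕ − δ| = |+67.9° − (+9.573°)| = 58.327°.
Elevation = 90° − 58.327° = 31.7°.

31.7°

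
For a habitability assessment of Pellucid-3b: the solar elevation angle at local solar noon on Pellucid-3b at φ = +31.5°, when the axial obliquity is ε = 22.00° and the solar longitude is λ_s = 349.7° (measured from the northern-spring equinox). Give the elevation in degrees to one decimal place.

54.7°

Solar declination: sin δ = sin ε · sin λ_s = sin 22.00° × sin 349.7° = -0.06698, so δ = -3.841°.
At local noon the hour angle is zero, so the zenith angle equals |φ − δ| = |+31.5° − (-3.841°)| = 35.341°.
Elevation = 90° − 35.341° = 54.7°.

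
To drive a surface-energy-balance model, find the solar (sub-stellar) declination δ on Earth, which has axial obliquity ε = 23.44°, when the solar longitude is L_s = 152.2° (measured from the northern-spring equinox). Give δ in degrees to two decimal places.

δ = +10.69°

sin δ = sin ε · sin L_s = sin 23.44° × sin 152.2° = 0.185523.
δ = arcsin(0.185523) = +10.69°.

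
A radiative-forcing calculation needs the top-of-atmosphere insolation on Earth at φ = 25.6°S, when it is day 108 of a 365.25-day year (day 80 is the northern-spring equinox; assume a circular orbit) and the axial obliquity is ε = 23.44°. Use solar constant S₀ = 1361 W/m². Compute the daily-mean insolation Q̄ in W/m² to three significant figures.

Solar longitude: λ_s = 360° × (108 − 80)/365.25 = 27.598°.
sin δ = sin 23.44° × sin 27.598° = 0.18428, so δ = +10.619°.
cos H₀ = −tan(-25.6°) tan(+10.619°) = 0.0898, H₀ = 1.4808 rad.
Bracket: H₀ sin φ sin δ + cos φ cos δ sin H₀ = 1.4808×-0.43209×0.18428 + 0.90183×0.98287×0.99596 = -0.117910 + 0.882801 = 0.764891.
Q̄ = (S₀/π) × [bracket] = (1361/π) × 0.764891 = 331.4 W/m².

Q̄ ≈ 331 W/m²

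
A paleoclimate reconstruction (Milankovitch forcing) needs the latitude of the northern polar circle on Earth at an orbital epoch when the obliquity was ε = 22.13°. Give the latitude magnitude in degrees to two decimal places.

67.87°

The polar circle is the lowest latitude that experiences at least one full rotation of continuous daylight at the northern-summer solstice; it lies at |ϕ| = 90° − ε = 90° − 22.13° = 67.87°.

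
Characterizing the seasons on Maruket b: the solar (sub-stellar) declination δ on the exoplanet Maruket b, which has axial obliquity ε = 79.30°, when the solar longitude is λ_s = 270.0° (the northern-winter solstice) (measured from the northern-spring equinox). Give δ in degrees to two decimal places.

δ = -79.30°

sin δ = sin ε · sin λ_s = sin 79.30° × sin 270.0° = -0.982613.
δ = arcsin(-0.982613) = -79.30°.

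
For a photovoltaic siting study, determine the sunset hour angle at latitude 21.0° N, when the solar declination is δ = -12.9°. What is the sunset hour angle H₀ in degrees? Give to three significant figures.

H₀ = 85.0°

cos H₀ = −tan φ · tan δ = −tan(+21.0°) × tan(-12.900°) = 0.0879, so H₀ = 1.4828 rad = 84.96°.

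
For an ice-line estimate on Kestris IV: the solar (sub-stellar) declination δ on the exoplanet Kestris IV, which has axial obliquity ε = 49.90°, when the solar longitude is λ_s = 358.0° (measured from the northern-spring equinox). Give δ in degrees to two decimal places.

δ = -1.53°

sin δ = sin ε · sin λ_s = sin 49.90° × sin 358.0° = -0.026695.
δ = arcsin(-0.026695) = -1.53°.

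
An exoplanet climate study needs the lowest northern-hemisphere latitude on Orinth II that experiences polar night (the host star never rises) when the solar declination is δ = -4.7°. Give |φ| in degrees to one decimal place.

|φ| = 85.3°

Polar night requires cos H₀ = −tan φ tan δ ≥ 1, i.e. tan φ tan δ ≤ −1.
The boundary is |tan φ| · |tan δ| = 1, so |φ| = 90° − |δ| = 90° − 4.7° = 85.3° in the northern hemisphere.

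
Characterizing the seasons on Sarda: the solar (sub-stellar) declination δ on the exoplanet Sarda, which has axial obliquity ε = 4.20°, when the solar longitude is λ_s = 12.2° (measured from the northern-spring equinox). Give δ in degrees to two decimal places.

δ = +0.89°

sin δ = sin ε · sin λ_s = sin 4.20° × sin 12.2° = 0.015477.
δ = arcsin(0.015477) = +0.89°.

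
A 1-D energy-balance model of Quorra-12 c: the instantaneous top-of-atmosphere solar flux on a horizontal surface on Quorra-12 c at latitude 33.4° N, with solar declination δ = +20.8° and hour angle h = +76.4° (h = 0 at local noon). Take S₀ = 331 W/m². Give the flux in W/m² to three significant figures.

125 W/m²

cos θ_z = sin φ sin δ + cos φ cos δ cos h = 0.195480 + 0.183514 = 0.378994.
Flux = S₀ · cos θ_z = 331 × 0.378994 = 125.4 W/m².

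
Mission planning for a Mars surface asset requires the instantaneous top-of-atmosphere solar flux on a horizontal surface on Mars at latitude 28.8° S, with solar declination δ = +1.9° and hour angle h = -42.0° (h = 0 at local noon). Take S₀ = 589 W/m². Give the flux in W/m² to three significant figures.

cos θ_z = sin φ sin δ + cos φ cos δ cos h = -0.015973 + 0.650865 = 0.634892.
Flux = S₀ · cos θ_z = 589 × 0.634892 = 374.0 W/m².

374 W/m²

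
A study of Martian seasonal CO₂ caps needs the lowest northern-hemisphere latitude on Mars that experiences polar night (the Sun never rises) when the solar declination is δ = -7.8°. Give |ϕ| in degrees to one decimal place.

Polar night requires cos h₀ = −tan ϕ tan δ ≥ 1, i.e. tan ϕ tan δ ≤ −1.
The boundary is |tan ϕ| · |tan δ| = 1, so |ϕ| = 90° − |δ| = 90° − 7.8° = 82.2° in the northern hemisphere.

|ϕ| = 82.2°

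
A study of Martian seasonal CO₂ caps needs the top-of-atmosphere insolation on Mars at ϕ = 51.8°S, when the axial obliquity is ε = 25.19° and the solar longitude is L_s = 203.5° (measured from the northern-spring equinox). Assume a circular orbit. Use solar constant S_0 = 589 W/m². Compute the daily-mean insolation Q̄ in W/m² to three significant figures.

Q̄ ≈ 156 W/m²

Solar declination: sin δ = sin ε · sin L_s = sin 25.19° × sin 203.5° = -0.16972, so δ = -9.771°.
cos h₀ = −tan(-51.8°) tan(-9.771°) = -0.2188, h₀ = 1.7914 rad.
Bracket: h₀ sin ϕ sin δ + cos ϕ cos δ sin h₀ = 1.7914×-0.78586×-0.16972 + 0.61841×0.98549×0.97576 = 0.238930 + 0.594664 = 0.833594.
Q̄ = (S_0/π) × [bracket] = (589/π) × 0.833594 = 156.3 W/m².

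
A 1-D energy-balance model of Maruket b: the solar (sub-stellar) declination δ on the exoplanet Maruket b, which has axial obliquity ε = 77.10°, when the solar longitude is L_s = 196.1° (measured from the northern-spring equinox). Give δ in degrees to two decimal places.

sin δ = sin ε · sin L_s = sin 77.10° × sin 196.1° = -0.270316.
δ = arcsin(-0.270316) = -15.68°.

δ = -15.68°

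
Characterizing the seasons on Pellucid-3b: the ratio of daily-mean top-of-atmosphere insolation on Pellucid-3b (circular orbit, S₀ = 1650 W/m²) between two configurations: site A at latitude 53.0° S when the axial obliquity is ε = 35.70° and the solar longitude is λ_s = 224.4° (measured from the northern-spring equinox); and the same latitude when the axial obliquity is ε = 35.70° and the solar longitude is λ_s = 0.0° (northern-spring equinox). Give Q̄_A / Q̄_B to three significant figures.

Q̄_A / Q̄_B ≈ 1.93

— Configuration A (φ=-53.0°):
Solar declination: sin δ = sin ε · sin λ_s = sin 35.70° × sin 224.4° = -0.40828, so δ = -24.097°.
cos H₀ = −tan(-53.0°) tan(-24.097°) = -0.5935, H₀ = 2.2062 rad.
Bracket: H₀ sin φ sin δ + cos φ cos δ sin H₀ = 2.2062×-0.79864×-0.40828 + 0.60182×0.91286×0.80481 = 0.719373 + 0.442144 = 1.161517.
Q̄ = (S₀/π) × [bracket] = (1650/π) × 1.161517 = 610.04 W/m².
— Configuration B (φ=-53.0°):
Solar declination: sin δ = sin ε · sin λ_s = sin 35.70° × sin 0.0° = 0.00000, so δ = +0.000°.
cos H₀ = −tan(-53.0°) tan(+0.000°) = 0.0000, H₀ = 1.5708 rad.
Bracket: H₀ sin φ sin δ + cos φ cos δ sin H₀ = 1.5708×-0.79864×0.00000 + 0.60182×1.00000×1.00000 = -0.000000 + 0.601820 = 0.601820.
Q̄ = (S₀/π) × [bracket] = (1650/π) × 0.601820 = 316.08 W/m².
Ratio Q̄_A / Q̄_B = 610.04 / 316.08 = 1.930.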